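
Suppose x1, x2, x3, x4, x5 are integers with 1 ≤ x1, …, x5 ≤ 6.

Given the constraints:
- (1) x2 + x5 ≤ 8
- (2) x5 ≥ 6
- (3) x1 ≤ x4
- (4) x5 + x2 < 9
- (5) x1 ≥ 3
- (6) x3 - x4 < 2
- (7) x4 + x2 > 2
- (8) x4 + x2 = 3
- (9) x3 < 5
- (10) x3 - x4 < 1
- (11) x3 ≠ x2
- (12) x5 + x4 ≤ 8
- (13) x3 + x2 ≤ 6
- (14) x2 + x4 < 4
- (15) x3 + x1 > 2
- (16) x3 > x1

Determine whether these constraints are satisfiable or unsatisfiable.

Unsatisfiable

From constraint 2: x5 ≥ 6. From constraints 3 and 5: x4 ≥ x1 ≥ 3. Hence x5 + x4 ≥ 9. But constraint 12 requires x5 + x4 ≤ 8, and 8 < 9. Contradiction.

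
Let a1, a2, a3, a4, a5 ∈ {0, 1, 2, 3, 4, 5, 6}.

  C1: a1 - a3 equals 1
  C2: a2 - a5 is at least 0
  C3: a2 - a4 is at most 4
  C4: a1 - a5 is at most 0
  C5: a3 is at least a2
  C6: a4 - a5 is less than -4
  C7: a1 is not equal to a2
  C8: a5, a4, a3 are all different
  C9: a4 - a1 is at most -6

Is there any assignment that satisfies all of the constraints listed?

Unsatisfiable

Constraints 2, 3, 4, and 9 give a4 − a2 ≥ -4, a2 − a5 ≥ 0, a5 − a1 ≥ 0, a1 − a4 ≥ 6.
Adding all 4 inequalities: the left sides telescope to 0, and the right sides sum to (-4) + 0 + 0 + 6 = 2. So 0 ≥ 2, which is false.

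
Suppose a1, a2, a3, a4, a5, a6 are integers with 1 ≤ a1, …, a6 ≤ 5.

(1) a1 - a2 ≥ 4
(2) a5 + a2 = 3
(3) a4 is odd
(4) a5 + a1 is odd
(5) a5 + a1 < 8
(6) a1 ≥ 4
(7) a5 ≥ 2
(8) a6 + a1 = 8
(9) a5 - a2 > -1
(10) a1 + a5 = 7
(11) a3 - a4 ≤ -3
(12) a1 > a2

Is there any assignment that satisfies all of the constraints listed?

Satisfiable

One satisfying assignment is a1 = 5, a2 = 1, a3 = 2, a4 = 5, a5 = 2, a6 = 3.
For the less obvious constraints — constraint 1: a1 - a2 = 4; constraint 2: a5 + a2 = 3; constraint 5: a5 + a1 = 7 — and the others hold by inspection.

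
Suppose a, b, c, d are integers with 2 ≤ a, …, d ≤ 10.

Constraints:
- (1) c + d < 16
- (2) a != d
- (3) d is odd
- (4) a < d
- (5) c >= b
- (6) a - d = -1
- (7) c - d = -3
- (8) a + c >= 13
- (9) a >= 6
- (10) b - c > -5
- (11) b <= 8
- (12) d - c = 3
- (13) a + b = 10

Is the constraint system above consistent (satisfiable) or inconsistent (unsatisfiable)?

Take a = 8, b = 2, c = 6, d = 9. Then constraint 1: c + d = 15; constraint 6: a - d = -1, and every other listed constraint is also met.

Satisfiable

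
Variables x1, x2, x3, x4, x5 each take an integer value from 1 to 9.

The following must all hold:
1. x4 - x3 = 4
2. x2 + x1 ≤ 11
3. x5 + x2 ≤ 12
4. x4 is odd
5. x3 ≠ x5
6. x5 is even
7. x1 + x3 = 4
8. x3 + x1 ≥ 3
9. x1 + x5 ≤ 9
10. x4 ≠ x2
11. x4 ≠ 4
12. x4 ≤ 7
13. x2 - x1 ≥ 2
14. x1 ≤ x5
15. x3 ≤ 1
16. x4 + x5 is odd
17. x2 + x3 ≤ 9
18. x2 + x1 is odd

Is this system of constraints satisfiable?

Take x1 = 3, x2 = 6, x3 = 1, x4 = 5, x5 = 6. Then constraint 1: x4 - x3 = 4; constraint 2: x2 + x1 = 9, and every other listed constraint is also met.

Satisfiable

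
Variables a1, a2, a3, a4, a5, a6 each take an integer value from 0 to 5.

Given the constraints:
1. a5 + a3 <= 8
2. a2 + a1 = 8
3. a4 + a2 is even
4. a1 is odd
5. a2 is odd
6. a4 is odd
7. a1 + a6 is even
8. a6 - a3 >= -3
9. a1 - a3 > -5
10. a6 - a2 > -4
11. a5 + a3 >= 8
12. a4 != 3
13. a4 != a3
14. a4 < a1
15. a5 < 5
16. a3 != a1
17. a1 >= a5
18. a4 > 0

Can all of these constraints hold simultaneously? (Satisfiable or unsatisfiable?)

Satisfiable

Setting (a1, a2, a3, a4, a5, a6) = (3, 5, 5, 1, 3, 3) satisfies everything: constraint 1: a5 + a3 = 8; constraint 2: a2 + a1 = 8; constraint 8: a6 - a3 = -2, and the others follow.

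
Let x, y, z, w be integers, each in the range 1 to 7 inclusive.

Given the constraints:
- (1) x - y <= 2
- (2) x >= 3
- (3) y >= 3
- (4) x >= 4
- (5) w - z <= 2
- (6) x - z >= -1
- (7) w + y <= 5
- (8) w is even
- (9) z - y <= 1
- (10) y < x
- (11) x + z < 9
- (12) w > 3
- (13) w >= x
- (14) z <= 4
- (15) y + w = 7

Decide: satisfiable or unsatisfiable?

From constraints 4 and 13: w ≥ x ≥ 4. From constraint 3: y ≥ 3. Hence w + y ≥ 7. But constraint 7 requires w + y ≤ 5, and 5 < 7. Contradiction.

Unsatisfiable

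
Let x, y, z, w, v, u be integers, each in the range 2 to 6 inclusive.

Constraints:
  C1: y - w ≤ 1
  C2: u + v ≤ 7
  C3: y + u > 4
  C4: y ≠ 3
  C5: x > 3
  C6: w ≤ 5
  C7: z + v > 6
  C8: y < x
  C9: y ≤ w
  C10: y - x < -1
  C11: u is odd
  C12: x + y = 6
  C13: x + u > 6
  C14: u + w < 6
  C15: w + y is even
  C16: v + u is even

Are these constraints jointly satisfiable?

Take x = 4, y = 2, z = 5, w = 2, v = 3, u = 3. Then constraint 1: y - w = 0; constraint 2: u + v = 6, and every other listed constraint is also met.

Satisfiable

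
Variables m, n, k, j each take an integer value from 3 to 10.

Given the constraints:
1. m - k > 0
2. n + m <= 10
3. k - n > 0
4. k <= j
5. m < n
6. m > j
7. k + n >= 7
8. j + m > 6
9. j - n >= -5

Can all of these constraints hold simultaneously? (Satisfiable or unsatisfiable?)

Constraints 3, 4, 5, and 6 give m < n, n < k, k ≤ j, j < m. Chaining: m < n < k ≤ j < m, which forces m < m — impossible.

Unsatisfiable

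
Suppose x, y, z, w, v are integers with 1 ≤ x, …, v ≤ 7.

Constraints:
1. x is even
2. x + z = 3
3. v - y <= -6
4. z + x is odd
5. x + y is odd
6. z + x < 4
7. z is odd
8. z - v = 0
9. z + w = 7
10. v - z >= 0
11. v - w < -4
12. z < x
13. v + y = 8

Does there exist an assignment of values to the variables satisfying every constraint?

Setting (x, y, z, w, v) = (2, 7, 1, 6, 1) satisfies everything: constraint 2: x + z = 3; constraint 3: v - y = -6; constraint 6: z + x = 3, and the others follow.

Satisfiable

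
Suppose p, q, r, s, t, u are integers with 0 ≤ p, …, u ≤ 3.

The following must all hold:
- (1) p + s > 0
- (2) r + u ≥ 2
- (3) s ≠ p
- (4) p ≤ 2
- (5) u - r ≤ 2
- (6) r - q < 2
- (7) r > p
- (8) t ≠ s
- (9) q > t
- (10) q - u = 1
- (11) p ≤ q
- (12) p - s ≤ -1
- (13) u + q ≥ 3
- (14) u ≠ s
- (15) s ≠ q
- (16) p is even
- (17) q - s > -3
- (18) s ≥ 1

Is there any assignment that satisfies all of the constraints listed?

Satisfiable

Try p = 0, q = 2, r = 2, s = 3, t = 1, u = 1.
Check constraint 1: p + s = 3; constraint 2: r + u = 3; constraint 5: u - r = -1. The remaining constraints are straightforward to verify.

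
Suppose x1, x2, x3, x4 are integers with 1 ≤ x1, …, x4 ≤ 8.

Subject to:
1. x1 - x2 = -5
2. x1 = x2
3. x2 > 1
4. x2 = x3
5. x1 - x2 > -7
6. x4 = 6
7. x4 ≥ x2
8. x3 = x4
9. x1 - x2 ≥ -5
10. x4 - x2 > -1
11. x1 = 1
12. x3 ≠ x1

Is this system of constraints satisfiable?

Unsatisfiable

Constraint 11 fixes x1 = 1 and constraint 6 fixes x4 = 6. Constraints 2, 4, and 8 give x1 = x2 = x3 = x4, so x1 = x4. But 1 ≠ 6 — contradiction.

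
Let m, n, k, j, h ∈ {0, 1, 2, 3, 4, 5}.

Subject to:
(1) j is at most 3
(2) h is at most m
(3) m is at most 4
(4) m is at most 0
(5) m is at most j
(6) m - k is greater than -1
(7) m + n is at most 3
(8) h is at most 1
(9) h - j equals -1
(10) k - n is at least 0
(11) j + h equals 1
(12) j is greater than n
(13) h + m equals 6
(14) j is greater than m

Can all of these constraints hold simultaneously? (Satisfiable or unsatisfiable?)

From constraint 8: h ≤ 1. From constraint 3: m ≤ 4. Hence h + m ≤ 5. But constraint 13 requires h + m = 6, and 6 > 5. Contradiction.

Unsatisfiable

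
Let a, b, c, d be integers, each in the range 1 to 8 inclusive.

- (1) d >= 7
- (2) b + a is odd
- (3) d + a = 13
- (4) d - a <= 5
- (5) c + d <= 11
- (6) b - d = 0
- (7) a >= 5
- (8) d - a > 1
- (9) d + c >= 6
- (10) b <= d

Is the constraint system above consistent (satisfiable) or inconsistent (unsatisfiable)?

Satisfiable

Setting (a, b, c, d) = (5, 8, 1, 8) satisfies everything: constraint 3: d + a = 13; constraint 4: d - a = 3; constraint 5: c + d = 9, and the others follow.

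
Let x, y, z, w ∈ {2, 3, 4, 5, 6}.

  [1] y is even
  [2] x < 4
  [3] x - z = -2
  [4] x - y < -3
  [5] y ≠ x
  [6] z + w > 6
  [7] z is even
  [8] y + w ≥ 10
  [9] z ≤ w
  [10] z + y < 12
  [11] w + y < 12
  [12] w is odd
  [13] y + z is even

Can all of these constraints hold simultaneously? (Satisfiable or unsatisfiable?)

Satisfiable

The assignment x = 2, y = 6, z = 4, w = 5 works:
  constraint 3 holds since x - z = -2.
  constraint 4 holds since x - y = -4.
  constraint 6 holds since z + w = 9.
The rest check out directly.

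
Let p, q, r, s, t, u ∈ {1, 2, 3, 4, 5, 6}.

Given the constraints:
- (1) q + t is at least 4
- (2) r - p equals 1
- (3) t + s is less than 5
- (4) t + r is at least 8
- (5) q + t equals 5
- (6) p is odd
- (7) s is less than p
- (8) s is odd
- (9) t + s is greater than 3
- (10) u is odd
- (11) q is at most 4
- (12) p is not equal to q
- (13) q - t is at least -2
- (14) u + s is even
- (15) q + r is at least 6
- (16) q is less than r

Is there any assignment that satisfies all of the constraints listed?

Satisfiable

The assignment p = 5, q = 2, r = 6, s = 1, t = 3, u = 3 works:
  constraint 1 holds since q + t = 5.
  constraint 2 holds since r - p = 1.
  constraint 3 holds since t + s = 4.
The rest check out directly.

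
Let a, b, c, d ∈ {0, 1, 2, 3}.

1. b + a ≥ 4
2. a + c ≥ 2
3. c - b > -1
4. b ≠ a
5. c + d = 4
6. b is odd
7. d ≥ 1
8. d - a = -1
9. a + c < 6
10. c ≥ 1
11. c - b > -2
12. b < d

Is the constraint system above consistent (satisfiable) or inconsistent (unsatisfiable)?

The assignment a = 3, b = 1, c = 2, d = 2 works:
  constraint 1 holds since b + a = 4.
  constraint 2 holds since a + c = 5.
  constraint 3 holds since c - b = 1.
The rest check out directly.

Satisfiable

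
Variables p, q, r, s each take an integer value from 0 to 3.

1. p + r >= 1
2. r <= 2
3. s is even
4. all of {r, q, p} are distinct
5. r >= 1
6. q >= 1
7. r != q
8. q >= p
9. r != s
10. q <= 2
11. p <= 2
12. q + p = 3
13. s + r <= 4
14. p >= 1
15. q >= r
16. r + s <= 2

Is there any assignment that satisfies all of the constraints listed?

Unsatisfiable

Constraints 2, 5, 6, 10, 11, and 14 confine each of r, q, p to the 2 values {1, 2}.
Constraint 4 requires all 3 of them to be distinct, but only 2 values are available — impossible by the pigeonhole principle.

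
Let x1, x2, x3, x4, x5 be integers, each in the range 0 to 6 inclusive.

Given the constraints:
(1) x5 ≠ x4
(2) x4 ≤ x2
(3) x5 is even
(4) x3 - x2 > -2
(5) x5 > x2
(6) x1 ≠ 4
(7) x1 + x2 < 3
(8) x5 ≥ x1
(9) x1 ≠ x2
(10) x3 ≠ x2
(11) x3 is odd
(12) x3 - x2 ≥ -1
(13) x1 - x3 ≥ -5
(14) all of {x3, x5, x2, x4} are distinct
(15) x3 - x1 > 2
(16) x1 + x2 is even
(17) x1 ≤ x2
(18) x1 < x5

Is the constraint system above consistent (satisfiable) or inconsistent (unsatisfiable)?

Satisfiable

One satisfying assignment is x1 = 0, x2 = 2, x3 = 3, x4 = 1, x5 = 6.
For the less obvious constraints — constraint 4: x3 - x2 = 1; constraint 7: x1 + x2 = 2 — and the others hold by inspection.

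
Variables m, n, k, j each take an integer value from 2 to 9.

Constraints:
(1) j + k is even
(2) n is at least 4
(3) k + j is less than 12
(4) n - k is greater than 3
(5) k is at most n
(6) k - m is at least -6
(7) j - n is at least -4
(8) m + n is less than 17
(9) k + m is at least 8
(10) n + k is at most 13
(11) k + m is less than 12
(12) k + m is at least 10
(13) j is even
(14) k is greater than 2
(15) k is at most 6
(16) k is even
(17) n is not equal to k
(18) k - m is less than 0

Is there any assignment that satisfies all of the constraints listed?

Satisfiable

Setting (m, n, k, j) = (7, 9, 4, 6) satisfies everything: constraint 3: k + j = 10; constraint 4: n - k = 5, and the others follow.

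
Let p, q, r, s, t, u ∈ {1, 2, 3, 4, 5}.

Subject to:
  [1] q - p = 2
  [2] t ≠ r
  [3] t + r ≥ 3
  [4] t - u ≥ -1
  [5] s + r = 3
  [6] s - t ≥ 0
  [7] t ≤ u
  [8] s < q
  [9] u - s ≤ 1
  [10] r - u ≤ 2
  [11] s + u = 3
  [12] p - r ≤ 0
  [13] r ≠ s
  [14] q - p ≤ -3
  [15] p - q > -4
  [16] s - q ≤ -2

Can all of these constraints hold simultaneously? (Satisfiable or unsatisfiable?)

Constraints 4, 6, 10, 12, 14, and 16 give s − t ≥ 0, t − u ≥ -1, u − r ≥ -2, r − p ≥ 0, p − q ≥ 3, q − s ≥ 2.
Adding all 6 inequalities: the left sides telescope to 0, and the right sides sum to 0 + (-1) + (-2) + 0 + 3 + 2 = 2. So 0 ≥ 2, which is false.

Unsatisfiable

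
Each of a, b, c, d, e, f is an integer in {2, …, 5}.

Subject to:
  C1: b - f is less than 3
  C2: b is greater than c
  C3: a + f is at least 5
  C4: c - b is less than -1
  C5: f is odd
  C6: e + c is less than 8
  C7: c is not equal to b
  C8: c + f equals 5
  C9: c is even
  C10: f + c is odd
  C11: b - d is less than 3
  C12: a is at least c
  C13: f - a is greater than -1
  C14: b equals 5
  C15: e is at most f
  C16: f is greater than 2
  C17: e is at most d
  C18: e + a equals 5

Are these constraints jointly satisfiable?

One satisfying assignment is a = 2, b = 5, c = 2, d = 5, e = 3, f = 3.
For the less obvious constraints — constraint 1: b - f = 2; constraint 3: a + f = 5 — and the others hold by inspection.

Satisfiable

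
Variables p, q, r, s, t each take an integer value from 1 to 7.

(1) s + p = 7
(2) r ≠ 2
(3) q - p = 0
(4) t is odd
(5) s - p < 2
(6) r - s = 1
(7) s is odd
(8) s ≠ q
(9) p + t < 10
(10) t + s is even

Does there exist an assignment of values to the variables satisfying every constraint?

Satisfiable

Take p = 4, q = 4, r = 4, s = 3, t = 3. Then constraint 1: s + p = 7; constraint 3: q - p = 0, and every other listed constraint is also met.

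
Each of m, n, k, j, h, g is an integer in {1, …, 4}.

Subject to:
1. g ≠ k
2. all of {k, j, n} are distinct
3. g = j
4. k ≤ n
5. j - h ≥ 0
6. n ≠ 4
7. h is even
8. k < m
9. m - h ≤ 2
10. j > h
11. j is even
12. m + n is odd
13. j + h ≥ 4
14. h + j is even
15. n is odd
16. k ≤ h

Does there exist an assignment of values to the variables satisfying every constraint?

Satisfiable

Take m = 4, n = 3, k = 2, j = 4, h = 2, g = 4. Then constraint 5: j - h = 2; constraint 9: m - h = 2; constraint 13: j + h = 6, and every other listed constraint is also met.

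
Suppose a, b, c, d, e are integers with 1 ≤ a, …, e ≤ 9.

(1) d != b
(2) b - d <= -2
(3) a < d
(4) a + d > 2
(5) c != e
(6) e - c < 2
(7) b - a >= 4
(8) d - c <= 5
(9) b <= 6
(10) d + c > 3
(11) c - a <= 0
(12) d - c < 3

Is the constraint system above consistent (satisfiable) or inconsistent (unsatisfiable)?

Unsatisfiable

Constraints 2, 7, 8, and 11 give b − a ≥ 4, a − c ≥ 0, c − d ≥ -5, d − b ≥ 2.
Adding all 4 inequalities: the left sides telescope to 0, and the right sides sum to 4 + 0 + (-5) + 2 = 1. So 0 ≥ 1, which is false.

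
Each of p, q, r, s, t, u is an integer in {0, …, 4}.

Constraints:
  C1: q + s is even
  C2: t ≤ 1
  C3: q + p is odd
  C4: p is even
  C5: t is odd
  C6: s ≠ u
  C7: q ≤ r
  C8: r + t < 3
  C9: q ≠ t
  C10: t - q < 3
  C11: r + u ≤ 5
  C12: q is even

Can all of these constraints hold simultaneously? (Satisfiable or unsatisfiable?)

Constraint 12 makes q even and constraint 4 makes p even, so q + p must be even. Constraint 3 says q + p is odd — contradiction.

Unsatisfiable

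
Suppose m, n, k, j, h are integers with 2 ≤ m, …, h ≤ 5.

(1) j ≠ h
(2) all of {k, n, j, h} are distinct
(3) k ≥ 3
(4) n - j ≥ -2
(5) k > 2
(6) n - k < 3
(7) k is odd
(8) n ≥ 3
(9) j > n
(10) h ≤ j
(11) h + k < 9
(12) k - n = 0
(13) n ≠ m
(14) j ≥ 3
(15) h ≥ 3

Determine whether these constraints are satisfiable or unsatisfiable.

Unsatisfiable

Constraints 3, 8, 14, and 15 confine each of k, n, j, h to the 3 values {3, …, 5} (the domain already gives each ≤ 5).
Constraint 2 requires all 4 of them to be distinct, but only 3 values are available — impossible by the pigeonhole principle.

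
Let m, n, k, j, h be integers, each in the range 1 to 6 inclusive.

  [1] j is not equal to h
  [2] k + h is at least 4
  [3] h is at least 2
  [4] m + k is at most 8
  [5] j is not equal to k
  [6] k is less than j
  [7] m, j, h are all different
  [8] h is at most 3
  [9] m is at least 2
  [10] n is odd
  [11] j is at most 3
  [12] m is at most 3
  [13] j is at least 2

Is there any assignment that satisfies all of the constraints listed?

Constraints 3, 8, 9, 11, 12, and 13 confine each of m, j, h to the 2 values {2, 3}.
Constraint 7 requires all 3 of them to be distinct, but only 2 values are available — impossible by the pigeonhole principle.

Unsatisfiable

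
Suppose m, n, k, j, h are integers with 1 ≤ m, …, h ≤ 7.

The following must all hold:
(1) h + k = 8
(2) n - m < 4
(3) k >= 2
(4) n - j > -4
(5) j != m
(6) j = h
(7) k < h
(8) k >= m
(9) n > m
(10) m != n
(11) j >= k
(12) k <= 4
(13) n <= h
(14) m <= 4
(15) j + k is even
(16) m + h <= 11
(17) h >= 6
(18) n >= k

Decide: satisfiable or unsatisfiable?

Satisfiable

Setting (m, n, k, j, h) = (2, 4, 2, 6, 6) satisfies everything: constraint 1: h + k = 8; constraint 2: n - m = 2, and the others follow.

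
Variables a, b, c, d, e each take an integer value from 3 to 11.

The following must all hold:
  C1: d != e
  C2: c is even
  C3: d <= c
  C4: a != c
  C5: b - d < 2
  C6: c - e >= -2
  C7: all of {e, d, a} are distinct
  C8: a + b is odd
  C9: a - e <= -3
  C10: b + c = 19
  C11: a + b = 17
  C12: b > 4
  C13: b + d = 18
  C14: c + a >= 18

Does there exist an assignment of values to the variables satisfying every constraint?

The assignment a = 8, b = 9, c = 10, d = 9, e = 11 works:
  constraint 5 holds since b - d = 0.
  constraint 6 holds since c - e = -1.
  constraint 9 holds since a - e = -3.
The rest check out directly.

Satisfiable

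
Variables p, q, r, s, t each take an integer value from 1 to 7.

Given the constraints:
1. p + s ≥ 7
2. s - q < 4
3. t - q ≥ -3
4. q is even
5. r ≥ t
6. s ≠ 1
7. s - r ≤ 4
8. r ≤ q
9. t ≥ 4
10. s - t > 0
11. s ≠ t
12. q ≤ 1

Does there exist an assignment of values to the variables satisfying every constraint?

Unsatisfiable

From constraints 5 and 9: r ≥ t and t ≥ 4, so r ≥ 4. From constraints 8 and 12: r ≤ q and q ≤ 1, so r ≤ 1. But 1 < 4, so no value of r works.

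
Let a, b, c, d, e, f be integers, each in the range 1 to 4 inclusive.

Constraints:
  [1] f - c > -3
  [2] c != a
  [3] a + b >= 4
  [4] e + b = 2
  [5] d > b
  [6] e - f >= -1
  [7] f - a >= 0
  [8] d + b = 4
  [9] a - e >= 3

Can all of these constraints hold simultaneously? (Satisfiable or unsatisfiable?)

Unsatisfiable

Constraints 6, 7, and 9 give e − f ≥ -1, f − a ≥ 0, a − e ≥ 3.
Adding all 3 inequalities: the left sides telescope to 0, and the right sides sum to (-1) + 0 + 3 = 2. So 0 ≥ 2, which is false.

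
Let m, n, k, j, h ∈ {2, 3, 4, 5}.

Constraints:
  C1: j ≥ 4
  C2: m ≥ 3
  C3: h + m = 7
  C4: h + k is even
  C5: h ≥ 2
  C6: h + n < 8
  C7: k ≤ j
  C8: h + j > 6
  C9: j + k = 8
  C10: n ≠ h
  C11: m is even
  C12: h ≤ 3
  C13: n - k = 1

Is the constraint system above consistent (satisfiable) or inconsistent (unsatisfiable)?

One satisfying assignment is m = 4, n = 4, k = 3, j = 5, h = 3.
For the less obvious constraints — constraint 3: h + m = 7; constraint 6: h + n = 7 — and the others hold by inspection.

Satisfiable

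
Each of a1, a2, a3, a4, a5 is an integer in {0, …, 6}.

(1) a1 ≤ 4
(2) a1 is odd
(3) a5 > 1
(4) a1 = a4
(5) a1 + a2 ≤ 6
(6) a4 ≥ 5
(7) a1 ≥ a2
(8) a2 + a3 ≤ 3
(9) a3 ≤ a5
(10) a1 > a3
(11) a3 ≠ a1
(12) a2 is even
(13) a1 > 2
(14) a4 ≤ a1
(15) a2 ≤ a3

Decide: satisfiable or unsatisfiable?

From constraint 6: a4 ≥ 5. From constraints 1 and 14: a4 ≤ a1 and a1 ≤ 4, so a4 ≤ 4. But 4 < 5, so no value of a4 works.

Unsatisfiable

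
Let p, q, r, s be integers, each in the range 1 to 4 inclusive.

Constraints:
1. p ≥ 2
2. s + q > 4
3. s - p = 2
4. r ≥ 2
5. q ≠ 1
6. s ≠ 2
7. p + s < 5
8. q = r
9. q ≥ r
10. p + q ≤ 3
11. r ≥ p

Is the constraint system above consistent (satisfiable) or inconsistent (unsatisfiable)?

Unsatisfiable

From constraint 1: p ≥ 2. From constraints 4 and 9: q ≥ r ≥ 2. Hence p + q ≥ 4. But constraint 10 requires p + q ≤ 3, and 3 < 4. Contradiction.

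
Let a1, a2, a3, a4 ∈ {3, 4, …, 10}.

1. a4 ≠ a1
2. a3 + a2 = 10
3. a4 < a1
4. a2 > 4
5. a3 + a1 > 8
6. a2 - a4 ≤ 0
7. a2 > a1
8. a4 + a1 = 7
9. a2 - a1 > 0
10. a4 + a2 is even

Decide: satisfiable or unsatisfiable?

Constraints 3, 6, and 7 give a2 ≤ a4, a4 < a1, a1 < a2. Chaining: a2 ≤ a4 < a1 < a2, which forces a2 < a2 — impossible.

Unsatisfiable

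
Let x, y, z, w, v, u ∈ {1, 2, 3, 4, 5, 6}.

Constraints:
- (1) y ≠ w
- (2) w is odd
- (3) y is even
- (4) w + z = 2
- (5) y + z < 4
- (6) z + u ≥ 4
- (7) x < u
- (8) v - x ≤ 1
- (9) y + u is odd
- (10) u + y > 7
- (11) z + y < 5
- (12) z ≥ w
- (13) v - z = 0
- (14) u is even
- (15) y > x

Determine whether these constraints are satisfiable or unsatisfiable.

Constraint 3 makes y even and constraint 14 makes u even, so y + u must be even. Constraint 9 says y + u is odd — contradiction.

Unsatisfiable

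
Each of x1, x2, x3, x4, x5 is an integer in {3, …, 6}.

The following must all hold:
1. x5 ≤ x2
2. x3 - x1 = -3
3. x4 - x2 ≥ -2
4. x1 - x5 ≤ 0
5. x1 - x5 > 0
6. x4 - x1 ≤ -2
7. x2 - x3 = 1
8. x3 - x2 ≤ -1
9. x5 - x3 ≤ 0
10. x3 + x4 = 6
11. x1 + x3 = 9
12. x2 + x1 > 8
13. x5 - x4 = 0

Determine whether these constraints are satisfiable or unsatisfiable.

Unsatisfiable

Constraints 3, 4, 6, 8, and 9 give x3 − x5 ≥ 0, x5 − x1 ≥ 0, x1 − x4 ≥ 2, x4 − x2 ≥ -2, x2 − x3 ≥ 1.
Adding all 5 inequalities: the left sides telescope to 0, and the right sides sum to 0 + 0 + 2 + (-2) + 1 = 1. So 0 ≥ 1, which is false.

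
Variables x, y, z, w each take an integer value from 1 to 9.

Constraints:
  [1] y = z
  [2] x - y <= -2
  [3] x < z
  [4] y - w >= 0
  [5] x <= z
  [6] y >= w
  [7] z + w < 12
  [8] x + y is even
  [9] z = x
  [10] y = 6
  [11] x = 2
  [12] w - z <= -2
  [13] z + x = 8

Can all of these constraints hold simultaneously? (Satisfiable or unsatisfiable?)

Unsatisfiable

Constraint 10 fixes y = 6 and constraint 11 fixes x = 2. Constraints 1 and 9 give y = z = x, so y = x. But 6 ≠ 2 — contradiction.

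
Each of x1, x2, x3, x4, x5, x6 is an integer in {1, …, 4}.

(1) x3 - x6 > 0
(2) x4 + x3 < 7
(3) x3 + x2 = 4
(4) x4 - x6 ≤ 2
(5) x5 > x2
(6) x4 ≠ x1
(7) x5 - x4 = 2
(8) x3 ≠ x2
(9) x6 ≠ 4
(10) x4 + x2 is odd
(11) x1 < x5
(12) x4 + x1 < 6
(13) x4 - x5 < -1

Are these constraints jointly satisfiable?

Try x1 = 3, x2 = 1, x3 = 3, x4 = 2, x5 = 4, x6 = 2.
Check constraint 1: x3 - x6 = 1; constraint 2: x4 + x3 = 5; constraint 3: x3 + x2 = 4. The remaining constraints are straightforward to verify.

Satisfiable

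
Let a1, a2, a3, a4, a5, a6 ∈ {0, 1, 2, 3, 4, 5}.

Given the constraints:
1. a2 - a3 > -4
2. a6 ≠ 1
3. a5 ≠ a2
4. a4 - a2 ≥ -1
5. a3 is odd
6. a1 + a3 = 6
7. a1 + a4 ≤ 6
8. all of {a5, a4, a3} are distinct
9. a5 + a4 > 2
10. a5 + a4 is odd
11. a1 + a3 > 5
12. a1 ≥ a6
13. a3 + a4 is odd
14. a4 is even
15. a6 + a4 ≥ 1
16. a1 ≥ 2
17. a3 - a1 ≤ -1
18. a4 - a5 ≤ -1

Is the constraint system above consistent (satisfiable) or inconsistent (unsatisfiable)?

One satisfying assignment is a1 = 5, a2 = 0, a3 = 1, a4 = 0, a5 = 3, a6 = 3.
For the less obvious constraints — constraint 1: a2 - a3 = -1; constraint 4: a4 - a2 = 0; constraint 6: a1 + a3 = 6 — and the others hold by inspection.

Satisfiable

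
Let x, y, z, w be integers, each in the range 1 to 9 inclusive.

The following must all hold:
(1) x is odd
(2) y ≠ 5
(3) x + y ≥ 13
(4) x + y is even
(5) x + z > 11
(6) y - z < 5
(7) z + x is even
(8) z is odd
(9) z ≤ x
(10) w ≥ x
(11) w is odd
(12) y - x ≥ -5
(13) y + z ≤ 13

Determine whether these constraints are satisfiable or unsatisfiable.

Satisfiable

One satisfying assignment is x = 9, y = 7, z = 5, w = 9.
For the less obvious constraints — constraint 3: x + y = 16; constraint 5: x + z = 14; constraint 6: y - z = 2 — and the others hold by inspection.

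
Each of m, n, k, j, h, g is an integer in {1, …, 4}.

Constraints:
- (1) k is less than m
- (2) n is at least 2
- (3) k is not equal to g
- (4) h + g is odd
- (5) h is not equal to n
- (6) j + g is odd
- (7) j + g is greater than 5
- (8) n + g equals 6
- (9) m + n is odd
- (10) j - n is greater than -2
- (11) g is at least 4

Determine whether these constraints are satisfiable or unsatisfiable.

Satisfiable

The assignment m = 3, n = 2, k = 2, j = 3, h = 1, g = 4 works:
  constraint 7 holds since j + g = 7.
  constraint 8 holds since n + g = 6.
  constraint 10 holds since j - n = 1.
The rest check out directly.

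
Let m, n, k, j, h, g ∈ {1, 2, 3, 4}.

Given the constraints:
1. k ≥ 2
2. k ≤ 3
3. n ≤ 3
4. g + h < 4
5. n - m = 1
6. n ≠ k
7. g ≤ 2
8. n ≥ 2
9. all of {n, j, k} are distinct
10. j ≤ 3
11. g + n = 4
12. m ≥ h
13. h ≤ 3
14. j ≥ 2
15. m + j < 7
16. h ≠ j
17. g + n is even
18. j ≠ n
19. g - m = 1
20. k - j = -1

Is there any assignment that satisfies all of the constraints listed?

Constraints 1, 2, 3, 8, 10, and 14 confine each of n, j, k to the 2 values {2, 3}.
Constraint 9 requires all 3 of them to be distinct, but only 2 values are available — impossible by the pigeonhole principle.

Unsatisfiable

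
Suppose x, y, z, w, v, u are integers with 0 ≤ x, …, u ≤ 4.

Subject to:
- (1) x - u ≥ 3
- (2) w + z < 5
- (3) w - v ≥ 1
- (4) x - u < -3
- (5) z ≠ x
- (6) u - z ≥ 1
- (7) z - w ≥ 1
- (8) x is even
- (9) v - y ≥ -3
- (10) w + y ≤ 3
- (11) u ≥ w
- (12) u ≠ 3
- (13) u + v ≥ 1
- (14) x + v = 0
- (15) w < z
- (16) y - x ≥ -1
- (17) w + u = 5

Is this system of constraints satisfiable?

Constraints 1, 3, 6, 7, 9, and 16 give z − w ≥ 1, w − v ≥ 1, v − y ≥ -3, y − x ≥ -1, x − u ≥ 3, u − z ≥ 1.
Adding all 6 inequalities: the left sides telescope to 0, and the right sides sum to 1 + 1 + (-3) + (-1) + 3 + 1 = 2. So 0 ≥ 2, which is false.

Unsatisfiable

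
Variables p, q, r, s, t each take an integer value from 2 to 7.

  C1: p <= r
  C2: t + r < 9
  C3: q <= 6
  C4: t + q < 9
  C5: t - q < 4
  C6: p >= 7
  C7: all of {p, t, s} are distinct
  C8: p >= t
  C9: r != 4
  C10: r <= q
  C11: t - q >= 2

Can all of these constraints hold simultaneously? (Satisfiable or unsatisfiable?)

From constraints 1 and 6: r ≥ p and p ≥ 7, so r ≥ 7. From constraints 3 and 10: r ≤ q and q ≤ 6, so r ≤ 6. But 6 < 7, so no value of r works.

Unsatisfiable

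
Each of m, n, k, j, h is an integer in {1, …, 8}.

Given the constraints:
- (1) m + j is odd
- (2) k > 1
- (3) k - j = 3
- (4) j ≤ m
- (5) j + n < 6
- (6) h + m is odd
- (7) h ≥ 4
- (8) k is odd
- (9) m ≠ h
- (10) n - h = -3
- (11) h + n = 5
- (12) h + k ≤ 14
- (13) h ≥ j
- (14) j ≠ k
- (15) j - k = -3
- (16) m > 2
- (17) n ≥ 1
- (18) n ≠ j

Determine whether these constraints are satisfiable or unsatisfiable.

One satisfying assignment is m = 7, n = 1, k = 7, j = 4, h = 4.
For the less obvious constraints — constraint 3: k - j = 3; constraint 5: j + n = 5; constraint 10: n - h = -3 — and the others hold by inspection.

Satisfiable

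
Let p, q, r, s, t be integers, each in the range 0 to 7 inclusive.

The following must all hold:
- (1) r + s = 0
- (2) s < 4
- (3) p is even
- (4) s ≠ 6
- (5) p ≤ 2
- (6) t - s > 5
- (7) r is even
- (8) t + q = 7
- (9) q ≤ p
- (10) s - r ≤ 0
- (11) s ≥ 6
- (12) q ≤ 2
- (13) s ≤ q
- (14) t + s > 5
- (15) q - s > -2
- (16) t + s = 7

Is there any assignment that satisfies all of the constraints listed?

From constraints 11 and 13: q ≥ s and s ≥ 6, so q ≥ 6. From constraints 5 and 9: q ≤ p and p ≤ 2, so q ≤ 2. But 2 < 6, so no value of q works.

Unsatisfiable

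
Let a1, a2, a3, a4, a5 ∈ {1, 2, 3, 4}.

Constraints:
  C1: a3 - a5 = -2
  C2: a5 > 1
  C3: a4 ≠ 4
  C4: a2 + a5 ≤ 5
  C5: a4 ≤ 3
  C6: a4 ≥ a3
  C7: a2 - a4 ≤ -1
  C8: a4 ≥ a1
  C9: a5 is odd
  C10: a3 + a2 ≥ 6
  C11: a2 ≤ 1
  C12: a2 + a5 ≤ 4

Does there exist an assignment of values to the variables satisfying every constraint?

Unsatisfiable

From constraints 5 and 6: a3 ≤ a4 ≤ 3. From constraint 11: a2 ≤ 1. Hence a3 + a2 ≤ 4. But constraint 10 requires a3 + a2 ≥ 6, and 6 > 4. Contradiction.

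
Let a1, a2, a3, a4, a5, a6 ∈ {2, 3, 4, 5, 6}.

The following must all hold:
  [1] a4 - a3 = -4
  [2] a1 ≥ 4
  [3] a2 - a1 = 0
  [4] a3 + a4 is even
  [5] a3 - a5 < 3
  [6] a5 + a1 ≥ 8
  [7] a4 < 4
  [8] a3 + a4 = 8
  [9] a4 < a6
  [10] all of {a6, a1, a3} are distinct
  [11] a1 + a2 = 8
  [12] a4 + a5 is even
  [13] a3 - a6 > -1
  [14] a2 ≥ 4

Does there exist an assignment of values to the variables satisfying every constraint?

Satisfiable

One satisfying assignment is a1 = 4, a2 = 4, a3 = 6, a4 = 2, a5 = 4, a6 = 5.
For the less obvious constraints — constraint 1: a4 - a3 = -4; constraint 3: a2 - a1 = 0 — and the others hold by inspection.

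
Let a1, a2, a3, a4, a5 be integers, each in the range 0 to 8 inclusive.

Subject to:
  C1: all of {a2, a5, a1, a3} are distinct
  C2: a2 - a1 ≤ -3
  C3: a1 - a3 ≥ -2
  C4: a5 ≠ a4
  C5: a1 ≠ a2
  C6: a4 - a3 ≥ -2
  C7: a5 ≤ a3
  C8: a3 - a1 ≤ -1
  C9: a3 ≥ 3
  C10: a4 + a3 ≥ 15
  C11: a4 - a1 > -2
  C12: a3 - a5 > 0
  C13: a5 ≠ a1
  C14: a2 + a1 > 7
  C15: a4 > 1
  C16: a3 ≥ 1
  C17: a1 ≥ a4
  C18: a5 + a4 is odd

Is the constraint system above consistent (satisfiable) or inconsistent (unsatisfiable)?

Satisfiable

One satisfying assignment is a1 = 8, a2 = 2, a3 = 7, a4 = 8, a5 = 5.
For the less obvious constraints — constraint 2: a2 - a1 = -6; constraint 3: a1 - a3 = 1; constraint 6: a4 - a3 = 1 — and the others hold by inspection.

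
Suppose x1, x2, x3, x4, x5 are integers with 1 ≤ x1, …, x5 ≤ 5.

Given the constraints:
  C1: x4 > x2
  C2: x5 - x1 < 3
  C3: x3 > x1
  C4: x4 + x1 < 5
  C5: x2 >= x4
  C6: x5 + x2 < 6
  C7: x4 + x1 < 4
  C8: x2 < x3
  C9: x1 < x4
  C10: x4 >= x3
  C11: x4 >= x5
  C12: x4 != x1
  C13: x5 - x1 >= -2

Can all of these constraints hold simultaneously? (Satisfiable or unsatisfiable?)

Constraints 5, 8, and 10 give x3 ≤ x4, x4 ≤ x2, x2 < x3. Chaining: x3 ≤ x4 ≤ x2 < x3, which forces x3 < x3 — impossible.

Unsatisfiable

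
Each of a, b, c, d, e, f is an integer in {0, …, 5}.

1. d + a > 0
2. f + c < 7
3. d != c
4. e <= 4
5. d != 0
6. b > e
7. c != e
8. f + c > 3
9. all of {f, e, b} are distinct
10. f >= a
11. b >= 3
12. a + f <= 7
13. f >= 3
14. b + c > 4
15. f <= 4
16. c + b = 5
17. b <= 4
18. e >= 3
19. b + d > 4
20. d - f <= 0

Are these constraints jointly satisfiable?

Unsatisfiable

Constraints 4, 11, 13, 15, 17, and 18 confine each of f, e, b to the 2 values {3, 4}.
Constraint 9 requires all 3 of them to be distinct, but only 2 values are available — impossible by the pigeonhole principle.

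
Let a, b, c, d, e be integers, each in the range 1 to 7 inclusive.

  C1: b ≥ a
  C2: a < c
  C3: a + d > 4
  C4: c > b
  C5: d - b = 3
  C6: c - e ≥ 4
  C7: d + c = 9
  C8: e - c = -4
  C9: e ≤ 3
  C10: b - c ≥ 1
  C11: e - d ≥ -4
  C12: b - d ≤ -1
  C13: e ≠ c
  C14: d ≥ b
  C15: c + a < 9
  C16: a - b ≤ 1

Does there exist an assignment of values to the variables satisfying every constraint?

Constraints 6, 10, 11, and 12 give c − e ≥ 4, e − d ≥ -4, d − b ≥ 1, b − c ≥ 1.
Adding all 4 inequalities: the left sides telescope to 0, and the right sides sum to 4 + (-4) + 1 + 1 = 2. So 0 ≥ 2, which is false.

Unsatisfiable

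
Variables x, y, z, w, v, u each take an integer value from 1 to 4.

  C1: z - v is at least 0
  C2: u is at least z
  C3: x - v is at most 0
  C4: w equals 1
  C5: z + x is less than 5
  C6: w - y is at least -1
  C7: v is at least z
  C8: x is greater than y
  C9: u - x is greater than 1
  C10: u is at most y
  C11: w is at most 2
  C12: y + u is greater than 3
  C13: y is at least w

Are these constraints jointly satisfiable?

Unsatisfiable

Constraints 1, 2, 3, 8, and 10 give z ≤ u, u ≤ y, y < x, x ≤ v, v ≤ z. Chaining: z ≤ u ≤ y < x ≤ v ≤ z, which forces z < z — impossible.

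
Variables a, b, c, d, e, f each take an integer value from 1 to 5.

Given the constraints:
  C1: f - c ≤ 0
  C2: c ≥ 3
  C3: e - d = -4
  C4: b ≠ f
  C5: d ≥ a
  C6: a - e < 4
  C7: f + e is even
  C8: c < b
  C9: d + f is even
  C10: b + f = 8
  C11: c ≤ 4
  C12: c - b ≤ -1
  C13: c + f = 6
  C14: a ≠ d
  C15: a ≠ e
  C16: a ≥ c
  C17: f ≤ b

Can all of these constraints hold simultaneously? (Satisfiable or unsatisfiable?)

Satisfiable

The assignment a = 4, b = 5, c = 3, d = 5, e = 1, f = 3 works:
  constraint 1 holds since f - c = 0.
  constraint 3 holds since e - d = -4.
  constraint 6 holds since a - e = 3.
The rest check out directly.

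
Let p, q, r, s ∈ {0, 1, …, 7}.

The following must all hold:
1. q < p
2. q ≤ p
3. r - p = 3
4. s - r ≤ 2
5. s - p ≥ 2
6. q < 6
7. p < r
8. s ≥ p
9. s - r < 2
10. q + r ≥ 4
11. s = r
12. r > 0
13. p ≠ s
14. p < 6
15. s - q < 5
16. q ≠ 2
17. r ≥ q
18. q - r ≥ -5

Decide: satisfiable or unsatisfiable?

Satisfiable

The assignment p = 1, q = 0, r = 4, s = 4 works:
  constraint 3 holds since r - p = 3.
  constraint 4 holds since s - r = 0.
The rest check out directly.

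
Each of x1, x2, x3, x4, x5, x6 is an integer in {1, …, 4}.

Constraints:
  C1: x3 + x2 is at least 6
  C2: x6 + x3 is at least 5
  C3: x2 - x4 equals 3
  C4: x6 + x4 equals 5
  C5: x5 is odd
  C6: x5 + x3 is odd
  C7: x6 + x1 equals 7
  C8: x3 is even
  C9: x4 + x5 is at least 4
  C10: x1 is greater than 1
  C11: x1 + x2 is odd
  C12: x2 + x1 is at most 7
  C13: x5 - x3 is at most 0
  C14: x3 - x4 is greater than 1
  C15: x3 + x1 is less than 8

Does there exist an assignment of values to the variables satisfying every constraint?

Satisfiable

Take x1 = 3, x2 = 4, x3 = 4, x4 = 1, x5 = 3, x6 = 4. Then constraint 1: x3 + x2 = 8; constraint 2: x6 + x3 = 8, and every other listed constraint is also met.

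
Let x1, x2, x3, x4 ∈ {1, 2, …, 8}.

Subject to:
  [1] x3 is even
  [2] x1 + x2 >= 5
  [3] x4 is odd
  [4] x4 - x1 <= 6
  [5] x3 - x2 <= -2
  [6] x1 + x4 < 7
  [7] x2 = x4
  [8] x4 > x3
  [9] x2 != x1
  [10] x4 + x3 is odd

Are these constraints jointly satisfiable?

Satisfiable

Take x1 = 1, x2 = 5, x3 = 2, x4 = 5. Then constraint 2: x1 + x2 = 6; constraint 4: x4 - x1 = 4, and every other listed constraint is also met.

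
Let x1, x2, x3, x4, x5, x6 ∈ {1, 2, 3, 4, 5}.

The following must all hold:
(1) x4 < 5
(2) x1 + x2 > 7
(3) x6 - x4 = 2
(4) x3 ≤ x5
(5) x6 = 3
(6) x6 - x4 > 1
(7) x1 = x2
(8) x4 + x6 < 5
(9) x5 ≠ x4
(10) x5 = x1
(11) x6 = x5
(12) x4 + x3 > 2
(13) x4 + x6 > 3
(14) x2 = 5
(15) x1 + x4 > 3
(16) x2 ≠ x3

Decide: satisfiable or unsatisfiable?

Unsatisfiable

Constraint 5 fixes x6 = 3 and constraint 14 fixes x2 = 5. Constraints 7, 10, and 11 give x6 = x5 = x1 = x2, so x6 = x2. But 3 ≠ 5 — contradiction.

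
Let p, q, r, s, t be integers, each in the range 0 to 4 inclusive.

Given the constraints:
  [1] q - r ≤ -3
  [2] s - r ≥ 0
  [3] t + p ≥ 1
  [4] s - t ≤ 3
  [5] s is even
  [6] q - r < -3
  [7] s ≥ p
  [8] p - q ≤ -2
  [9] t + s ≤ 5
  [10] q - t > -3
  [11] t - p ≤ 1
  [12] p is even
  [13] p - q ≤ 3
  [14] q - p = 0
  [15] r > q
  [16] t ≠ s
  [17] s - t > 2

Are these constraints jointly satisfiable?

Constraints 1, 2, 4, 8, and 11 give t − s ≥ -3, s − r ≥ 0, r − q ≥ 3, q − p ≥ 2, p − t ≥ -1.
Adding all 5 inequalities: the left sides telescope to 0, and the right sides sum to (-3) + 0 + 3 + 2 + (-1) = 1. So 0 ≥ 1, which is false.

Unsatisfiable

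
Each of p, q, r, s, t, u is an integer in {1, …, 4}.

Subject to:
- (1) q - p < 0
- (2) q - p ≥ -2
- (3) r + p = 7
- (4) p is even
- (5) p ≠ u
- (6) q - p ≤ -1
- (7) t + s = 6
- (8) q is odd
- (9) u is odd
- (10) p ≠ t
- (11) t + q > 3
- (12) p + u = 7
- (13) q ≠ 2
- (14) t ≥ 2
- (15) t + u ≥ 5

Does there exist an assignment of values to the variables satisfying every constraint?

Take p = 4, q = 3, r = 3, s = 3, t = 3, u = 3. Then constraint 1: q - p = -1; constraint 2: q - p = -1, and every other listed constraint is also met.

Satisfiable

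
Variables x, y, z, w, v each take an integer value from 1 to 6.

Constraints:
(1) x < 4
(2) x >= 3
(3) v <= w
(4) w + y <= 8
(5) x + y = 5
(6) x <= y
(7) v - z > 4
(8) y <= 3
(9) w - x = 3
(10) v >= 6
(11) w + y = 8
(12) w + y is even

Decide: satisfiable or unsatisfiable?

Unsatisfiable

From constraints 3 and 10: w ≥ v ≥ 6. From constraints 2 and 6: y ≥ x ≥ 3. Hence w + y ≥ 9. But constraint 4 requires w + y ≤ 8, and 8 < 9. Contradiction.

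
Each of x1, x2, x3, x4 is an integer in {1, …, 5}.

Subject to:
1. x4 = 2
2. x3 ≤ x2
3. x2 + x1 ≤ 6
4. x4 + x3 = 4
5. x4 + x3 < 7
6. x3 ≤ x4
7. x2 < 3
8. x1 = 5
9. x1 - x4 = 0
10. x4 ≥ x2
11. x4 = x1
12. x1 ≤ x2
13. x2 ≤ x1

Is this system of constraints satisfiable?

Constraint 1 fixes x4 = 2 and constraint 8 fixes x1 = 5, but constraint 11 requires x4 = x1. Since 2 ≠ 5, contradiction.

Unsatisfiable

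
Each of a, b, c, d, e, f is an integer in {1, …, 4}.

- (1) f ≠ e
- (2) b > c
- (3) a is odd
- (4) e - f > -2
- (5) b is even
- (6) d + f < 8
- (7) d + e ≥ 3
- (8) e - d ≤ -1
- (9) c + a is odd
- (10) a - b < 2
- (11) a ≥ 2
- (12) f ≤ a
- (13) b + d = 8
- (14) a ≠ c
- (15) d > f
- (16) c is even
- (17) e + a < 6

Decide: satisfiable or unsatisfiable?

One satisfying assignment is a = 3, b = 4, c = 2, d = 4, e = 2, f = 3.
For the less obvious constraints — constraint 4: e - f = -1; constraint 6: d + f = 7; constraint 7: d + e = 6 — and the others hold by inspection.

Satisfiable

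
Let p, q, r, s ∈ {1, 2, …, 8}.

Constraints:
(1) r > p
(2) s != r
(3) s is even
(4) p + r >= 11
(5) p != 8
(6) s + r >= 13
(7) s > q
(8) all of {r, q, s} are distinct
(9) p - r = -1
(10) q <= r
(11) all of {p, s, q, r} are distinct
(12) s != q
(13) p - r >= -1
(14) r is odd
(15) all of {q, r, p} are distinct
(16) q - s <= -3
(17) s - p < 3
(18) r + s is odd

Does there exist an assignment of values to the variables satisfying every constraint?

One satisfying assignment is p = 6, q = 3, r = 7, s = 8.
For the less obvious constraints — constraint 4: p + r = 13; constraint 6: s + r = 15; constraint 9: p - r = -1 — and the others hold by inspection.

Satisfiable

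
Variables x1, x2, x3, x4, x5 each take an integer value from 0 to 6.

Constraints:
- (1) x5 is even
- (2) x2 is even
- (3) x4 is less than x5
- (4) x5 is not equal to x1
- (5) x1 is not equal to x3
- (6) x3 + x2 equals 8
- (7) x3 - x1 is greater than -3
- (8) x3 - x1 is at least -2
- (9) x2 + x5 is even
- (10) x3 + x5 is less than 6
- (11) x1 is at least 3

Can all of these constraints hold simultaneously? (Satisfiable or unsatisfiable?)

Take x1 = 3, x2 = 6, x3 = 2, x4 = 1, x5 = 2. Then constraint 6: x3 + x2 = 8; constraint 7: x3 - x1 = -1, and every other listed constraint is also met.

Satisfiable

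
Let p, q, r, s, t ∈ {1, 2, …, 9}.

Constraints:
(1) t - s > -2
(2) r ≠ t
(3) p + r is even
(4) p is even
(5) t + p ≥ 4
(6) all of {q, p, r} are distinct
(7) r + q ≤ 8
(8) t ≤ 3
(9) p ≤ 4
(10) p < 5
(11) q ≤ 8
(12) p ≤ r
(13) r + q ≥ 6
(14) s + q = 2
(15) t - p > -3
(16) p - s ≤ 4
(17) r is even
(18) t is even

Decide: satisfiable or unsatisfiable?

Take p = 2, q = 1, r = 6, s = 1, t = 2. Then constraint 1: t - s = 1; constraint 5: t + p = 4; constraint 7: r + q = 7, and every other listed constraint is also met.

Satisfiable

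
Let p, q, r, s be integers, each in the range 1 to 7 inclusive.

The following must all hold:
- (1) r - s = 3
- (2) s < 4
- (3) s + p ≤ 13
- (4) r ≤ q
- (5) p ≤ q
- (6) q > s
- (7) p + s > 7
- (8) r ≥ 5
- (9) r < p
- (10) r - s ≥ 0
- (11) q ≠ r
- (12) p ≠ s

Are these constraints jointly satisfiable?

Satisfiable

Try p = 7, q = 7, r = 6, s = 3.
Check constraint 1: r - s = 3; constraint 3: s + p = 10. The remaining constraints are straightforward to verify.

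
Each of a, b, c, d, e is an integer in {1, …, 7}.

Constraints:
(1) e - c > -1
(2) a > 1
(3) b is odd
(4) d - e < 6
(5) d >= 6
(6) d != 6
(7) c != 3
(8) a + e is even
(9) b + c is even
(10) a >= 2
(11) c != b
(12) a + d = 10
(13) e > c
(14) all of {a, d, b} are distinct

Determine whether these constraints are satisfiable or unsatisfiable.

Satisfiable

Take a = 3, b = 5, c = 1, d = 7, e = 3. Then constraint 1: e - c = 2; constraint 4: d - e = 4; constraint 12: a + d = 10, and every other listed constraint is also met.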